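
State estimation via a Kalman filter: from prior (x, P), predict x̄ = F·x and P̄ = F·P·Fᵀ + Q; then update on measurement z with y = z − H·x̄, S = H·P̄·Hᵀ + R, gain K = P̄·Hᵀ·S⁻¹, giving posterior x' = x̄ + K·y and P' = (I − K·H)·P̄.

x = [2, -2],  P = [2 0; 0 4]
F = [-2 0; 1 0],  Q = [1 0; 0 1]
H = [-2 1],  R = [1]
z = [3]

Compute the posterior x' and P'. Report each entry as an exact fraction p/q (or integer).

x' = [-5/4, 5/8]
P' = [5/14 9/28; 9/28 47/56]

x̄ = F·x = [-4, 2]
P̄ = F·P·Fᵀ + Q = [9 -4; -4 3]
y = z − H·x̄ = [-7]
S = H·P̄·Hᵀ + R = [56]
K = P̄·Hᵀ·S⁻¹ = [-11/28; 11/56]
x' = x̄ + K·y = [-5/4, 5/8]
P' = (I − K·H)·P̄ = [5/14 9/28; 9/28 47/56]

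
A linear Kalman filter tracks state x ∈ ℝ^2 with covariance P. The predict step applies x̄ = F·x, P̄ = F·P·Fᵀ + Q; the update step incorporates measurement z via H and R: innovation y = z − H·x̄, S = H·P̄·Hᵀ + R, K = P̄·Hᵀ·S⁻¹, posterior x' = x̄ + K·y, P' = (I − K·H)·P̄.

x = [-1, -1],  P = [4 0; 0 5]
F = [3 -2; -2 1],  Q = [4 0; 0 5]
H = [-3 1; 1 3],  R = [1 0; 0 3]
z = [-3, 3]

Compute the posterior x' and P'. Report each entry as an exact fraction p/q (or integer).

x' = [50529/42803, 23999/42803]
P' = [5028/42803 2322/42803; 2322/42803 11390/42803]

x̄ = F·x = [-1, 1]
P̄ = F·P·Fᵀ + Q = [60 -34; -34 26]
y = z − H·x̄ = [-7, 1]
S = H·P̄·Hᵀ + R = [771 170; 170 93]
K = P̄·Hᵀ·S⁻¹ = [-12762/42803 3998/42803; 4424/42803 12164/42803]
x' = x̄ + K·y = [50529/42803, 23999/42803]
P' = (I − K·H)·P̄ = [5028/42803 2322/42803; 2322/42803 11390/42803]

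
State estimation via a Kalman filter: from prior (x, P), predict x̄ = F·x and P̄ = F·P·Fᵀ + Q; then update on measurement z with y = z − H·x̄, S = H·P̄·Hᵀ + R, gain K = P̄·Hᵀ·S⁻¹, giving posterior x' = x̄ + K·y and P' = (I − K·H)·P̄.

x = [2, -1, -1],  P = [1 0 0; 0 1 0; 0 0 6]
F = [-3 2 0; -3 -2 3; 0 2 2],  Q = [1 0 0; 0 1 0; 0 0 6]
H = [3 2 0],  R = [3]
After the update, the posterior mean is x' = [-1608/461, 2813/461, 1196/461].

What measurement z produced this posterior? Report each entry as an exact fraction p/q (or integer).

z = [2]

x̄ = F·x = [-8, -7, -4]
P̄ = F·P·Fᵀ + Q = [14 5 4; 5 68 32; 4 32 34]
S = H·P̄·Hᵀ + R = [461]
K = P̄·Hᵀ·S⁻¹ = [52/461; 151/461; 76/461]
x' − x̄ = [2080/461, 6040/461, 3040/461] = K·y
y = (KᵀK)⁻¹·Kᵀ·(x' − x̄) = [40]
z = y + H·x̄ = [40] + [-38] = [2]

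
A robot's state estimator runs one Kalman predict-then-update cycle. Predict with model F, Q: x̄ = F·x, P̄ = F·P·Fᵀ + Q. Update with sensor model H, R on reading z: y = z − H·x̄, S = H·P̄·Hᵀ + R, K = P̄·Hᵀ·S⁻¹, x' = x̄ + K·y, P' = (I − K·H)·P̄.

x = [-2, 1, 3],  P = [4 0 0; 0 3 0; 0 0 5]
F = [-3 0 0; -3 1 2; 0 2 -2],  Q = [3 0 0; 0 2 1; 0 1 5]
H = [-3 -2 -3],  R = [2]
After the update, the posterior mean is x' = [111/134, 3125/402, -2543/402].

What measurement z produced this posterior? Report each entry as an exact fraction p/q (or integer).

x̄ = F·x = [6, 13, -4]
P̄ = F·P·Fᵀ + Q = [39 36 0; 36 61 -13; 0 -13 37]
S = H·P̄·Hᵀ + R = [1206]
K = P̄·Hᵀ·S⁻¹ = [-21/134; -191/1206; -85/1206]
x' − x̄ = [-693/134, -2101/402, -935/402] = K·y
y = (KᵀK)⁻¹·Kᵀ·(x' − x̄) = [33]
z = y + H·x̄ = [33] + [-32] = [1]

z = [1]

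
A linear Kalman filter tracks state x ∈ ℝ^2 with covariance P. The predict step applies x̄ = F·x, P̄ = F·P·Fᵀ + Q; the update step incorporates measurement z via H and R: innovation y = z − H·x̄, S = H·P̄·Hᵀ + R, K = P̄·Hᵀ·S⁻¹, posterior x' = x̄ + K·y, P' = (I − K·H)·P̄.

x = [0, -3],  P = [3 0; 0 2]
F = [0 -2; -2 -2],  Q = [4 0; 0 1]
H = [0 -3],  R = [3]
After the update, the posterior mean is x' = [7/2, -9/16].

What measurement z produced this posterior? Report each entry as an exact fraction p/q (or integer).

z = [2]

x̄ = F·x = [6, 6]
P̄ = F·P·Fᵀ + Q = [12 8; 8 21]
S = H·P̄·Hᵀ + R = [192]
K = P̄·Hᵀ·S⁻¹ = [-1/8; -21/64]
x' − x̄ = [-5/2, -105/16] = K·y
y = (KᵀK)⁻¹·Kᵀ·(x' − x̄) = [20]
z = y + H·x̄ = [20] + [-18] = [2]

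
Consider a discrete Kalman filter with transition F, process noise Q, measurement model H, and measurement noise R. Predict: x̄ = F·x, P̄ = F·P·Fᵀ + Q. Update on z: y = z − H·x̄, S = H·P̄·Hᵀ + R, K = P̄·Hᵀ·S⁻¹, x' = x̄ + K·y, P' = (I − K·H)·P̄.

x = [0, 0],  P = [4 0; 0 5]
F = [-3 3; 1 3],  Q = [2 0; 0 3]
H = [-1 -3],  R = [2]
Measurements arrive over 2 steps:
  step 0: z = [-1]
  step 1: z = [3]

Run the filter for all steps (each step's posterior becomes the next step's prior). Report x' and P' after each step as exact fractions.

step 0: x' = [182/751, 189/751], P' = [29209/751 -9615/751; -9615/751 3331/751]
step 1: x' = [-2800623/502945, 86722/100589], P' = [21946876/502945 -1400784/100589; -1400784/100589 468434/100589]

step 0: x̄ = F·x = [0, 0]
step 0: P̄ = F·P·Fᵀ + Q = [83 33; 33 52]
step 0: y = z − H·x̄ = [-1]
step 0: S = H·P̄·Hᵀ + R = [751]
step 0: K = P̄·Hᵀ·S⁻¹ = [-182/751; -189/751]
step 0: x' = x̄ + K·y = [182/751, 189/751]
step 0: P' = (I − K·H)·P̄ = [29209/751 -9615/751; -9615/751 3331/751]
step 1: x̄ = F·x = [21/751, 749/751]
step 1: P̄ = F·P·Fᵀ + Q = [467432/751 42/751; 42/751 3751/751]
step 1: y = z − H·x̄ = [4521/751]
step 1: S = H·P̄·Hᵀ + R = [502945/751]
step 1: K = P̄·Hᵀ·S⁻¹ = [-467558/502945; -2259/100589]
step 1: x' = x̄ + K·y = [-2800623/502945, 86722/100589]
step 1: P' = (I − K·H)·P̄ = [21946876/502945 -1400784/100589; -1400784/100589 468434/100589]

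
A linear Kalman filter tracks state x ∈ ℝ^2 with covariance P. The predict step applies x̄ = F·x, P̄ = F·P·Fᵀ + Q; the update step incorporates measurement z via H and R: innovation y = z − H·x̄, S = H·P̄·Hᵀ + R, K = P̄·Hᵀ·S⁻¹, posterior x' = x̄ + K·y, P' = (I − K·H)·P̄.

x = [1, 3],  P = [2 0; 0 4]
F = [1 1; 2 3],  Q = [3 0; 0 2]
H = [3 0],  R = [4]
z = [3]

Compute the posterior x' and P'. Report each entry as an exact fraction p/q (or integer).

x' = [97/85, 503/85]
P' = [36/85 64/85; 64/85 1606/85]

x̄ = F·x = [4, 11]
P̄ = F·P·Fᵀ + Q = [9 16; 16 46]
y = z − H·x̄ = [-9]
S = H·P̄·Hᵀ + R = [85]
K = P̄·Hᵀ·S⁻¹ = [27/85; 48/85]
x' = x̄ + K·y = [97/85, 503/85]
P' = (I − K·H)·P̄ = [36/85 64/85; 64/85 1606/85]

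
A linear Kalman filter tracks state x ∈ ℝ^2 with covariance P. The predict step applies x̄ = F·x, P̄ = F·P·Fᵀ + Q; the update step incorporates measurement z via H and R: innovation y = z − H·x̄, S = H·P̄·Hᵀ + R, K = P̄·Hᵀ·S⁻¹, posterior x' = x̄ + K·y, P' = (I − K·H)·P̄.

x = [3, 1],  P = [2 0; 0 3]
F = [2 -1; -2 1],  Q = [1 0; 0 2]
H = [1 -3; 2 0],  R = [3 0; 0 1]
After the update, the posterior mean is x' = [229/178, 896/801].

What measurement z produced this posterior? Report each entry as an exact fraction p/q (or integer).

z = [-3, 3]

x̄ = F·x = [5, -5]
P̄ = F·P·Fᵀ + Q = [12 -11; -11 13]
S = H·P̄·Hᵀ + R = [198 90; 90 49]
K = P̄·Hᵀ·S⁻¹ = [5/178 39/89; -235/801 8/89]
x' − x̄ = [-661/178, 4901/801] = K·y
y = (KᵀK)⁻¹·Kᵀ·(x' − x̄) = [-23, -7]
z = y + H·x̄ = [-23, -7] + [20, 10] = [-3, 3]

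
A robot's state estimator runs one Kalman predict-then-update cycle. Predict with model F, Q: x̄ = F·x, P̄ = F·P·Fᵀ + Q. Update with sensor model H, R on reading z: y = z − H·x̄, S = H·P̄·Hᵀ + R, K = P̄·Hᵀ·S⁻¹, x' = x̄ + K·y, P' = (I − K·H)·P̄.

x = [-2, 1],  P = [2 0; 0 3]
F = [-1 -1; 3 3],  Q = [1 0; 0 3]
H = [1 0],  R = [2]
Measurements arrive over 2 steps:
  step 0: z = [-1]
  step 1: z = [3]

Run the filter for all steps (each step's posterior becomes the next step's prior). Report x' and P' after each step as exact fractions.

step 0: x' = [-1/2, 3/4], P' = [3/2 -15/4; -15/4 159/8]
step 1: x' = [353/135, -109/15], P' = [238/135 -74/15; -74/15 126/5]

step 0: x̄ = F·x = [1, -3]
step 0: P̄ = F·P·Fᵀ + Q = [6 -15; -15 48]
step 0: y = z − H·x̄ = [-2]
step 0: S = H·P̄·Hᵀ + R = [8]
step 0: K = P̄·Hᵀ·S⁻¹ = [3/4; -15/8]
step 0: x' = x̄ + K·y = [-1/2, 3/4]
step 0: P' = (I − K·H)·P̄ = [3/2 -15/4; -15/4 159/8]
step 1: x̄ = F·x = [-1/4, 3/4]
step 1: P̄ = F·P·Fᵀ + Q = [119/8 -333/8; -333/8 1023/8]
step 1: y = z − H·x̄ = [13/4]
step 1: S = H·P̄·Hᵀ + R = [135/8]
step 1: K = P̄·Hᵀ·S⁻¹ = [119/135; -37/15]
step 1: x' = x̄ + K·y = [353/135, -109/15]
step 1: P' = (I − K·H)·P̄ = [238/135 -74/15; -74/15 126/5]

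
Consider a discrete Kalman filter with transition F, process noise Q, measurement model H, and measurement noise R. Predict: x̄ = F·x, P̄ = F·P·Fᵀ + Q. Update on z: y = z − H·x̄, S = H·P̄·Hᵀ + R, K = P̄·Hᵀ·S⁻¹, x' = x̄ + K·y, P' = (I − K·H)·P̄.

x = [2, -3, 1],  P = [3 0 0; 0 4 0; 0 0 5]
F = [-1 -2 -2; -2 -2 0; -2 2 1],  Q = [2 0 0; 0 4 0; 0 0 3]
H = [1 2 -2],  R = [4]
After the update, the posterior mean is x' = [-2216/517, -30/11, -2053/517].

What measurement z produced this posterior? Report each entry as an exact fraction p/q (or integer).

x̄ = F·x = [2, 2, -9]
P̄ = F·P·Fᵀ + Q = [41 22 -20; 22 32 -4; -20 -4 36]
S = H·P̄·Hᵀ + R = [517]
K = P̄·Hᵀ·S⁻¹ = [125/517; 2/11; -100/517]
x' − x̄ = [-3250/517, -52/11, 2600/517] = K·y
y = (KᵀK)⁻¹·Kᵀ·(x' − x̄) = [-26]
z = y + H·x̄ = [-26] + [24] = [-2]

z = [-2]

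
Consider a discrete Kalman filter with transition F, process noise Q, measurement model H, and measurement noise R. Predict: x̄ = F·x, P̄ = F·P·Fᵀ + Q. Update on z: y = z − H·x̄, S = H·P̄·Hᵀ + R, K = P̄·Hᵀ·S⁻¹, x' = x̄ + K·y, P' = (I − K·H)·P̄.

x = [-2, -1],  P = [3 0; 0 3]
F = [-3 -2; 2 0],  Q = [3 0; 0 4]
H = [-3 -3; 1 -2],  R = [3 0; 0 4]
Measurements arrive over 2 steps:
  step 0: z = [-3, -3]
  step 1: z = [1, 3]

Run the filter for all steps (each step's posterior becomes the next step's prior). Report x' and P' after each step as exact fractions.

step 0: x̄ = F·x = [8, -4]
step 0: P̄ = F·P·Fᵀ + Q = [42 -18; -18 16]
step 0: y = z − H·x̄ = [9, -19]
step 0: S = H·P̄·Hᵀ + R = [201 -84; -84 182]
step 0: K = P̄·Hᵀ·S⁻¹ = [-156/703 1605/4921; -2/19 -43/133]
step 0: x' = x̄ + K·y = [-955/4921, 159/133]
step 0: P' = (I − K·H)·P̄ = [2868/4921 -48/133; -48/133 62/133]
step 1: x̄ = F·x = [-8901/4921, -1910/4921]
step 1: P̄ = F·P·Fᵀ + Q = [28439/4921 -10104/4921; -10104/4921 31156/4921]
step 1: y = z − H·x̄ = [-1448/259, 19844/4921]
step 1: S = H·P̄·Hᵀ + R = [19434/259 3753/259; 3753/259 213163/4921]
step 1: K = P̄·Hᵀ·S⁻¹ = [-1029188/4987123 1482419/4987123; -562132/4987123 -1506188/4987123]
step 1: x' = x̄ + K·y = [2711189/4987123, -4866658/4987123]
step 1: P' = (I − K·H)·P̄ = [2662684/4987123 -1633496/4987123; -1633496/4987123 2195628/4987123]

step 0: x' = [-955/4921, 159/133], P' = [2868/4921 -48/133; -48/133 62/133]
step 1: x' = [2711189/4987123, -4866658/4987123], P' = [2662684/4987123 -1633496/4987123; -1633496/4987123 2195628/4987123]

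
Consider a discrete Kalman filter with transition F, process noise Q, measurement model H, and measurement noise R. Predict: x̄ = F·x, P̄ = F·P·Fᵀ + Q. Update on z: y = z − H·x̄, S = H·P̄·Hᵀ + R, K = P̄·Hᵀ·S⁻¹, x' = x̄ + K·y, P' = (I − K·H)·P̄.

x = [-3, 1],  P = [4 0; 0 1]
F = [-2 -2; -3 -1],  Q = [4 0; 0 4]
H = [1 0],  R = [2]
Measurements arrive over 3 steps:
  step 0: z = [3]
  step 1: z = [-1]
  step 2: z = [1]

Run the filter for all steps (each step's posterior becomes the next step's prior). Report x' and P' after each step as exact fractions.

step 0: x̄ = F·x = [4, 8]
step 0: P̄ = F·P·Fᵀ + Q = [24 26; 26 41]
step 0: y = z − H·x̄ = [-1]
step 0: S = H·P̄·Hᵀ + R = [26]
step 0: K = P̄·Hᵀ·S⁻¹ = [12/13; 1]
step 0: x' = x̄ + K·y = [40/13, 7]
step 0: P' = (I − K·H)·P̄ = [24/13 2; 2 15]
step 1: x̄ = F·x = [-262/13, -211/13]
step 1: P̄ = F·P·Fᵀ + Q = [1136/13 742/13; 742/13 619/13]
step 1: y = z − H·x̄ = [249/13]
step 1: S = H·P̄·Hᵀ + R = [1162/13]
step 1: K = P̄·Hᵀ·S⁻¹ = [568/581; 53/83]
step 1: x' = x̄ + K·y = [-10/7, -4]
step 1: P' = (I − K·H)·P̄ = [1136/581 106/83; 106/83 927/83]
step 2: x̄ = F·x = [76/7, 58/7]
step 2: P̄ = F·P·Fᵀ + Q = [38760/581 310/7; 310/7 283/7]
step 2: y = z − H·x̄ = [-69/7]
step 2: S = H·P̄·Hᵀ + R = [39922/581]
step 2: K = P̄·Hᵀ·S⁻¹ = [19380/19961; 12865/19961]
step 2: x' = x̄ + K·y = [25688/19961, 38579/19961]
step 2: P' = (I − K·H)·P̄ = [38760/19961 25730/19961; 25730/19961 237259/19961]

step 0: x' = [40/13, 7], P' = [24/13 2; 2 15]
step 1: x' = [-10/7, -4], P' = [1136/581 106/83; 106/83 927/83]
step 2: x' = [25688/19961, 38579/19961], P' = [38760/19961 25730/19961; 25730/19961 237259/19961]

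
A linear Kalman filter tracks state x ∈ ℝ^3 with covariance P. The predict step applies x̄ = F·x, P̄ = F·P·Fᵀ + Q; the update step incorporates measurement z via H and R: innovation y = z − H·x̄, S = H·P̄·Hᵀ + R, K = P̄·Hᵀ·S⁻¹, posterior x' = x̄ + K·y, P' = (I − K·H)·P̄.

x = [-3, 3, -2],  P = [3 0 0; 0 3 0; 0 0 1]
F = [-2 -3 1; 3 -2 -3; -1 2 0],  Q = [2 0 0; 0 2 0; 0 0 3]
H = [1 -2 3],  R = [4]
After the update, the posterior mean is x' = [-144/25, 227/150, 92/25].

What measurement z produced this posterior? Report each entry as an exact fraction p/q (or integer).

x̄ = F·x = [-5, -9, 9]
P̄ = F·P·Fᵀ + Q = [42 -3 -12; -3 50 -21; -12 -21 18]
S = H·P̄·Hᵀ + R = [600]
K = P̄·Hᵀ·S⁻¹ = [1/50; -83/300; 7/50]
x' − x̄ = [-19/25, 1577/150, -133/25] = K·y
y = (KᵀK)⁻¹·Kᵀ·(x' − x̄) = [-38]
z = y + H·x̄ = [-38] + [40] = [2]

z = [2]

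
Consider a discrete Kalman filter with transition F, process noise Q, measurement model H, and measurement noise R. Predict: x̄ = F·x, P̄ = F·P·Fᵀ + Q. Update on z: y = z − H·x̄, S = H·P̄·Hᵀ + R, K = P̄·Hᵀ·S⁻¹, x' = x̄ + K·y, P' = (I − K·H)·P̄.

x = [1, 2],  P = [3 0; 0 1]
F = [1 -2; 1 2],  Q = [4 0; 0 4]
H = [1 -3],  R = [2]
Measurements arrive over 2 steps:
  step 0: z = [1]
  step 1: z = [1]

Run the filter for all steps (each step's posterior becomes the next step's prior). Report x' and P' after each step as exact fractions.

step 0: x' = [-44/59, -28/59], P' = [551/59 179/59; 179/59 71/59]
step 1: x' = [2477/7477, -1751/7477], P' = [43303/7477 14583/7477; 14583/7477 6559/7477]

step 0: x̄ = F·x = [-3, 5]
step 0: P̄ = F·P·Fᵀ + Q = [11 -1; -1 11]
step 0: y = z − H·x̄ = [19]
step 0: S = H·P̄·Hᵀ + R = [118]
step 0: K = P̄·Hᵀ·S⁻¹ = [7/59; -17/59]
step 0: x' = x̄ + K·y = [-44/59, -28/59]
step 0: P' = (I − K·H)·P̄ = [551/59 179/59; 179/59 71/59]
step 1: x̄ = F·x = [12/59, -100/59]
step 1: P̄ = F·P·Fᵀ + Q = [355/59 267/59; 267/59 1787/59]
step 1: y = z − H·x̄ = [-253/59]
step 1: S = H·P̄·Hᵀ + R = [14954/59]
step 1: K = P̄·Hᵀ·S⁻¹ = [-223/7477; -2547/7477]
step 1: x' = x̄ + K·y = [2477/7477, -1751/7477]
step 1: P' = (I − K·H)·P̄ = [43303/7477 14583/7477; 14583/7477 6559/7477]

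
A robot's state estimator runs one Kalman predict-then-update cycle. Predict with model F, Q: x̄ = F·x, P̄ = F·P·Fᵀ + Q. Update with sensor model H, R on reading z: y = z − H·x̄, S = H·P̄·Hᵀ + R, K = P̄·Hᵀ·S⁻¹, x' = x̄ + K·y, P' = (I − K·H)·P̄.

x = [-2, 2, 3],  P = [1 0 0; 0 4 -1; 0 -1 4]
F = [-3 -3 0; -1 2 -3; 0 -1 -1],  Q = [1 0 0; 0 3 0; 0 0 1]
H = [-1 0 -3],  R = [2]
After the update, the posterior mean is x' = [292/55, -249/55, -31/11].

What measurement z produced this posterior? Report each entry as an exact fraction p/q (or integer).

x̄ = F·x = [0, -3, -5]
P̄ = F·P·Fᵀ + Q = [46 -30 9; -30 68 3; 9 3 7]
S = H·P̄·Hᵀ + R = [165]
K = P̄·Hᵀ·S⁻¹ = [-73/165; 7/55; -2/11]
x' − x̄ = [292/55, -84/55, 24/11] = K·y
y = (KᵀK)⁻¹·Kᵀ·(x' − x̄) = [-12]
z = y + H·x̄ = [-12] + [15] = [3]

z = [3]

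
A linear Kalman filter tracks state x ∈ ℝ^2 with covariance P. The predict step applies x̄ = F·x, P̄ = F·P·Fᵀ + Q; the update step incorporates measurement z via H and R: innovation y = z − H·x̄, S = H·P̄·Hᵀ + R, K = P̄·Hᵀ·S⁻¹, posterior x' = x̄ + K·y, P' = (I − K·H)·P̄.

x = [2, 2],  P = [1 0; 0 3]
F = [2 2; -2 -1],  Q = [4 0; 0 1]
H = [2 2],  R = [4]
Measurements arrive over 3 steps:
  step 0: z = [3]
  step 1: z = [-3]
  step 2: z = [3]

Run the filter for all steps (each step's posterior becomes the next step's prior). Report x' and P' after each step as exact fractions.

step 0: x̄ = F·x = [8, -6]
step 0: P̄ = F·P·Fᵀ + Q = [20 -10; -10 8]
step 0: y = z − H·x̄ = [-1]
step 0: S = H·P̄·Hᵀ + R = [36]
step 0: K = P̄·Hᵀ·S⁻¹ = [5/9; -1/9]
step 0: x' = x̄ + K·y = [67/9, -53/9]
step 0: P' = (I − K·H)·P̄ = [80/9 -70/9; -70/9 68/9]
step 1: x̄ = F·x = [28/9, -9]
step 1: P̄ = F·P·Fᵀ + Q = [68/9 -4; -4 13]
step 1: y = z − H·x̄ = [79/9]
step 1: S = H·P̄·Hᵀ + R = [488/9]
step 1: K = P̄·Hᵀ·S⁻¹ = [8/61; 81/244]
step 1: x' = x̄ + K·y = [260/61, -1485/244]
step 1: P' = (I − K·H)·P̄ = [404/61 -388/61; -388/61 857/122]
step 2: x̄ = F·x = [-445/122, -595/244]
step 2: P̄ = F·P·Fᵀ + Q = [470/61 -145/61; -145/61 1107/122]
step 2: y = z − H·x̄ = [1851/122]
step 2: S = H·P̄·Hᵀ + R = [3178/61]
step 2: K = P̄·Hᵀ·S⁻¹ = [325/1589; 817/3178]
step 2: x' = x̄ + K·y = [-865/1589, 2323/1589]
step 2: P' = (I − K·H)·P̄ = [8780/1589 -8130/1589; -8130/1589 8947/1589]

step 0: x' = [67/9, -53/9], P' = [80/9 -70/9; -70/9 68/9]
step 1: x' = [260/61, -1485/244], P' = [404/61 -388/61; -388/61 857/122]
step 2: x' = [-865/1589, 2323/1589], P' = [8780/1589 -8130/1589; -8130/1589 8947/1589]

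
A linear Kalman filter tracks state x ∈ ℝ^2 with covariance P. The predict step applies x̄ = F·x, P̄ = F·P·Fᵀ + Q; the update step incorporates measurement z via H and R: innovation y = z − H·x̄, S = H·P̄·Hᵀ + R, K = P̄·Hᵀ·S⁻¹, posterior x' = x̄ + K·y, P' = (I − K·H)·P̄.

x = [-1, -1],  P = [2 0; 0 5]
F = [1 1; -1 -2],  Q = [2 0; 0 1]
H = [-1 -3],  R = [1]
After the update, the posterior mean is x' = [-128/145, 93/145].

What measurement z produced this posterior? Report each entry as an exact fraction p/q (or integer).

x̄ = F·x = [-2, 3]
P̄ = F·P·Fᵀ + Q = [9 -12; -12 23]
S = H·P̄·Hᵀ + R = [145]
K = P̄·Hᵀ·S⁻¹ = [27/145; -57/145]
x' − x̄ = [162/145, -342/145] = K·y
y = (KᵀK)⁻¹·Kᵀ·(x' − x̄) = [6]
z = y + H·x̄ = [6] + [-7] = [-1]

z = [-1]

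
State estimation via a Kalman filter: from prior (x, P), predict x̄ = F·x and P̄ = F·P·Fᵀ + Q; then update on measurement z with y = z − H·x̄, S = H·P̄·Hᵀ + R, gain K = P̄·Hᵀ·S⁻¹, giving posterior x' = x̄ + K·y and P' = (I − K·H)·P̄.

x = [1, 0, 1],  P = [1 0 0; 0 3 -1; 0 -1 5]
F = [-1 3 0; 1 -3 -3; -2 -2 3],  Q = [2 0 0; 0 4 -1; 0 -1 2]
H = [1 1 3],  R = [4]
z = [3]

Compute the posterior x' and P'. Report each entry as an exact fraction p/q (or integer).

x' = [-305/209, -959/418, 937/418]
P' = [4222/209 -5283/209 311/209; -5283/209 22981/418 -4193/418; 311/209 -4193/418 1421/418]

x̄ = F·x = [-1, -2, 1]
P̄ = F·P·Fᵀ + Q = [30 -19 -25; -19 59 -27; -25 -27 75]
y = z − H·x̄ = [3]
S = H·P̄·Hᵀ + R = [418]
K = P̄·Hᵀ·S⁻¹ = [-32/209; -41/418; 173/418]
x' = x̄ + K·y = [-305/209, -959/418, 937/418]
P' = (I − K·H)·P̄ = [4222/209 -5283/209 311/209; -5283/209 22981/418 -4193/418; 311/209 -4193/418 1421/418]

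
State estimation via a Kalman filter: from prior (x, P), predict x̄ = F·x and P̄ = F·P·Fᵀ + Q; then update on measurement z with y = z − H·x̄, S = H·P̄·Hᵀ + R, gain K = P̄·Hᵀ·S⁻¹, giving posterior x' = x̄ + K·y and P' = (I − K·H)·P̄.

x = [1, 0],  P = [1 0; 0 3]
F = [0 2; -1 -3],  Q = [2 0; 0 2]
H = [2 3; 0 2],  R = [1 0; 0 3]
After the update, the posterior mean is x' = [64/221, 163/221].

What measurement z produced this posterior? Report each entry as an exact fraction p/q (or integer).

x̄ = F·x = [0, -1]
P̄ = F·P·Fᵀ + Q = [14 -18; -18 30]
S = H·P̄·Hᵀ + R = [111 108; 108 123]
K = P̄·Hᵀ·S⁻¹ = [230/663 -132/221; 18/221 92/221]
x' − x̄ = [64/221, 384/221] = K·y
y = (KᵀK)⁻¹·Kᵀ·(x' − x̄) = [6, 3]
z = y + H·x̄ = [6, 3] + [-3, -2] = [3, 1]

z = [3, 1]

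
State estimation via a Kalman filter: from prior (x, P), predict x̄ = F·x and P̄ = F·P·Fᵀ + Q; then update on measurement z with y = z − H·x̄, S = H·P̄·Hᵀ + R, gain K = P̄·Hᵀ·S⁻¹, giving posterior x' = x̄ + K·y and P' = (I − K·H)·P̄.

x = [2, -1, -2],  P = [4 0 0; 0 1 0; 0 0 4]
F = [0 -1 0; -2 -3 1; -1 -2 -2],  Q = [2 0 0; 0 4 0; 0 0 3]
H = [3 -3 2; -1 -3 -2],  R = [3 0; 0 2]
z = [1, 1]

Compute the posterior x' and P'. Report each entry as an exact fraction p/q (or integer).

x' = [7368/18481, -16749/73924, -25021/73924]
P' = [41435/18481 13785/18481 -40656/18481; 13785/18481 14277/36962 -28557/36962; -40656/18481 -28557/36962 91185/36962]

x̄ = F·x = [1, -3, 4]
P̄ = F·P·Fᵀ + Q = [3 3 2; 3 33 6; 2 6 27]
y = z − H·x̄ = [-19, 1]
S = H·P̄·Hᵀ + R = [333 146; 146 508]
K = P̄·Hᵀ·S⁻¹ = [546/18481 -739/18481; -5745/36962 -13287/73924; 8035/36962 -15387/73924]
x' = x̄ + K·y = [7368/18481, -16749/73924, -25021/73924]
P' = (I − K·H)·P̄ = [41435/18481 13785/18481 -40656/18481; 13785/18481 14277/36962 -28557/36962; -40656/18481 -28557/36962 91185/36962]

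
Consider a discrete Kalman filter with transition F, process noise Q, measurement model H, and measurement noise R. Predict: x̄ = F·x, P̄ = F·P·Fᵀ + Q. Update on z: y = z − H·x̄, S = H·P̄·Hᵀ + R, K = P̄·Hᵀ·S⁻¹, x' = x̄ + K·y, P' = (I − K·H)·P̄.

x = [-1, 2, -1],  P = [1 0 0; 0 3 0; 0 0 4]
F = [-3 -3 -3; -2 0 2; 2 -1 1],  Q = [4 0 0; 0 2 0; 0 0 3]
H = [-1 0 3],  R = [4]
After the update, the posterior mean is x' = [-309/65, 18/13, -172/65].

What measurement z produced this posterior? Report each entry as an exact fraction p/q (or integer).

x̄ = F·x = [0, 0, -5]
P̄ = F·P·Fᵀ + Q = [76 -18 -9; -18 22 4; -9 4 14]
S = H·P̄·Hᵀ + R = [260]
K = P̄·Hᵀ·S⁻¹ = [-103/260; 3/26; 51/260]
x' − x̄ = [-309/65, 18/13, 153/65] = K·y
y = (KᵀK)⁻¹·Kᵀ·(x' − x̄) = [12]
z = y + H·x̄ = [12] + [-15] = [-3]

z = [-3]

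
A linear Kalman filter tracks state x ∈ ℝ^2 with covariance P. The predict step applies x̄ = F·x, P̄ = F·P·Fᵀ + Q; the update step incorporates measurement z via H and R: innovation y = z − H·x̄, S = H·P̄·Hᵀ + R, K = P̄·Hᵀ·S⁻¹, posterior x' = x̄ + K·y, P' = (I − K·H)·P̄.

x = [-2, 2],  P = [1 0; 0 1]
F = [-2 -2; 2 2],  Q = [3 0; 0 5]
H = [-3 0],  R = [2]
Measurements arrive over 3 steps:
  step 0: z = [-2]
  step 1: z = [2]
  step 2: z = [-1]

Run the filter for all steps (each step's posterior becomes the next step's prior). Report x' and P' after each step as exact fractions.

step 0: x̄ = F·x = [0, 0]
step 0: P̄ = F·P·Fᵀ + Q = [11 -8; -8 13]
step 0: y = z − H·x̄ = [-2]
step 0: S = H·P̄·Hᵀ + R = [101]
step 0: K = P̄·Hᵀ·S⁻¹ = [-33/101; 24/101]
step 0: x' = x̄ + K·y = [66/101, -48/101]
step 0: P' = (I − K·H)·P̄ = [22/101 -16/101; -16/101 737/101]
step 1: x̄ = F·x = [-36/101, 36/101]
step 1: P̄ = F·P·Fᵀ + Q = [3211/101 -2908/101; -2908/101 3413/101]
step 1: y = z − H·x̄ = [94/101]
step 1: S = H·P̄·Hᵀ + R = [29101/101]
step 1: K = P̄·Hᵀ·S⁻¹ = [-9633/29101; 8724/29101]
step 1: x' = x̄ + K·y = [-19338/29101, 18492/29101]
step 1: P' = (I − K·H)·P̄ = [6422/29101 -5816/29101; -5816/29101 229837/29101]
step 2: x̄ = F·x = [1692/29101, -1692/29101]
step 2: P̄ = F·P·Fᵀ + Q = [985811/29101 -898508/29101; -898508/29101 1044013/29101]
step 2: y = z − H·x̄ = [-24025/29101]
step 2: S = H·P̄·Hᵀ + R = [8930501/29101]
step 2: K = P̄·Hᵀ·S⁻¹ = [-2957433/8930501; 2695524/8930501]
step 2: x' = x̄ + K·y = [2960817/8930501, -2744592/8930501]
step 2: P' = (I − K·H)·P̄ = [1971622/8930501 -1797016/8930501; -1797016/8930501 70709237/8930501]

step 0: x' = [66/101, -48/101], P' = [22/101 -16/101; -16/101 737/101]
step 1: x' = [-19338/29101, 18492/29101], P' = [6422/29101 -5816/29101; -5816/29101 229837/29101]
step 2: x' = [2960817/8930501, -2744592/8930501], P' = [1971622/8930501 -1797016/8930501; -1797016/8930501 70709237/8930501]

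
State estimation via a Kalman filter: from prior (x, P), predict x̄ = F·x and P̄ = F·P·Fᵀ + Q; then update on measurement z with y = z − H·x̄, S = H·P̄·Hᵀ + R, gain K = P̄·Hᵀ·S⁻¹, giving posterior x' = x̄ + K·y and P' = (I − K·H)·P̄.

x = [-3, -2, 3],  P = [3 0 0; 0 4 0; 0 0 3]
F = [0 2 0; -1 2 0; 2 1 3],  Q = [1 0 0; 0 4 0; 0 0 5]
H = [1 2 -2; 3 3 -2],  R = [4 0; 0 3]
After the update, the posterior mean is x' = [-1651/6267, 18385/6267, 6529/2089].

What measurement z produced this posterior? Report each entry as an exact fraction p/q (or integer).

z = [-1, 2]

x̄ = F·x = [-4, -1, 1]
P̄ = F·P·Fᵀ + Q = [17 16 8; 16 23 2; 8 2 48]
S = H·P̄·Hᵀ + R = [321 441; 441 723]
K = P̄·Hᵀ·S⁻¹ = [-708/2089 2015/6267; -2633/12534 3565/12534; -1757/2089 881/2089]
x' − x̄ = [23417/6267, 24652/6267, 4440/2089] = K·y
y = (KᵀK)⁻¹·Kᵀ·(x' − x̄) = [7, 19]
z = y + H·x̄ = [7, 19] + [-8, -17] = [-1, 2]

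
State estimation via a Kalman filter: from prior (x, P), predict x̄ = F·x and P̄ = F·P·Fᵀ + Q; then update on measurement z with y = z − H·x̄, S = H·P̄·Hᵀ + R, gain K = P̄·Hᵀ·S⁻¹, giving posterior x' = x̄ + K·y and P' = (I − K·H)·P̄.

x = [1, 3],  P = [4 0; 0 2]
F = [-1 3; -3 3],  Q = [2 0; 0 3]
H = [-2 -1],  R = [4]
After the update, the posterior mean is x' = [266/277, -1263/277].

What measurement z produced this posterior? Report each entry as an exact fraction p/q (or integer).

x̄ = F·x = [8, 6]
P̄ = F·P·Fᵀ + Q = [24 30; 30 57]
S = H·P̄·Hᵀ + R = [277]
K = P̄·Hᵀ·S⁻¹ = [-78/277; -117/277]
x' − x̄ = [-1950/277, -2925/277] = K·y
y = (KᵀK)⁻¹·Kᵀ·(x' − x̄) = [25]
z = y + H·x̄ = [25] + [-22] = [3]

z = [3]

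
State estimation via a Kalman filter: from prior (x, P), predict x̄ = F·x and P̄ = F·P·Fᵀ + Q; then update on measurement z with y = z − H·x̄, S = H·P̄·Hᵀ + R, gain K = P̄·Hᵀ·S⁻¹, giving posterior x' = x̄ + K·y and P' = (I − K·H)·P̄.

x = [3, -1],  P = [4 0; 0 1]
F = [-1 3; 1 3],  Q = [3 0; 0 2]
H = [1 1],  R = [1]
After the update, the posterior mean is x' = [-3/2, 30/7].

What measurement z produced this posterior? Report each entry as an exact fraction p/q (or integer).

x̄ = F·x = [-6, 0]
P̄ = F·P·Fᵀ + Q = [16 5; 5 15]
S = H·P̄·Hᵀ + R = [42]
K = P̄·Hᵀ·S⁻¹ = [1/2; 10/21]
x' − x̄ = [9/2, 30/7] = K·y
y = (KᵀK)⁻¹·Kᵀ·(x' − x̄) = [9]
z = y + H·x̄ = [9] + [-6] = [3]

z = [3]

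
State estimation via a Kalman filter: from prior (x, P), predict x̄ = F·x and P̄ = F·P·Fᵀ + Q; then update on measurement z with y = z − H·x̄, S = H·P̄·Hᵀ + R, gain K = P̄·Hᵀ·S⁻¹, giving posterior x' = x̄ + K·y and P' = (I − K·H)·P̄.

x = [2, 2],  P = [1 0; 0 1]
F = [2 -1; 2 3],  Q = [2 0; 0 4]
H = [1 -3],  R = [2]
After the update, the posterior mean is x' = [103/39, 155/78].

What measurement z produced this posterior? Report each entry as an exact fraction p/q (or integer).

x̄ = F·x = [2, 10]
P̄ = F·P·Fᵀ + Q = [7 1; 1 17]
S = H·P̄·Hᵀ + R = [156]
K = P̄·Hᵀ·S⁻¹ = [1/39; -25/78]
x' − x̄ = [25/39, -625/78] = K·y
y = (KᵀK)⁻¹·Kᵀ·(x' − x̄) = [25]
z = y + H·x̄ = [25] + [-28] = [-3]

z = [-3]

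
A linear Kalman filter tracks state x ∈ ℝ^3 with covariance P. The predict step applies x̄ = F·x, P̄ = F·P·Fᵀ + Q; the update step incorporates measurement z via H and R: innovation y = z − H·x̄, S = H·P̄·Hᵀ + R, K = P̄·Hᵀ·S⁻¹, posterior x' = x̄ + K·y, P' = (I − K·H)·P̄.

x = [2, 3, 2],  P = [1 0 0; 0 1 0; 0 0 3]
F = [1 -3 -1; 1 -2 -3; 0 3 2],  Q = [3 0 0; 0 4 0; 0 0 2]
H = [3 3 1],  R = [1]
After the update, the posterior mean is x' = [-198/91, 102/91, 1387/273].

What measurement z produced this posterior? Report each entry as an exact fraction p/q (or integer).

x̄ = F·x = [-9, -10, 13]
P̄ = F·P·Fᵀ + Q = [16 16 -15; 16 36 -24; -15 -24 23]
S = H·P̄·Hᵀ + R = [546]
K = P̄·Hᵀ·S⁻¹ = [27/182; 22/91; -47/273]
x' − x̄ = [621/91, 1012/91, -2162/273] = K·y
y = (KᵀK)⁻¹·Kᵀ·(x' − x̄) = [46]
z = y + H·x̄ = [46] + [-44] = [2]

z = [2]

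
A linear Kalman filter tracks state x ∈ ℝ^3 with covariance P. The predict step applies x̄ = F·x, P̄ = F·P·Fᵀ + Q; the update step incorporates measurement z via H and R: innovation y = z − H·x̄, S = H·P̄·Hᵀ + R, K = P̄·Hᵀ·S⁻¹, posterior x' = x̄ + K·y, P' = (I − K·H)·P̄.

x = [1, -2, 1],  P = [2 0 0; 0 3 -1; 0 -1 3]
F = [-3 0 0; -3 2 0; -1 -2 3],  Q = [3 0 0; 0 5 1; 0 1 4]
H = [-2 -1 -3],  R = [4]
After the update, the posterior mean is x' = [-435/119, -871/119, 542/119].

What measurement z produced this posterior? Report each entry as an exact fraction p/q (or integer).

z = [1]

x̄ = F·x = [-3, -7, 6]
P̄ = F·P·Fᵀ + Q = [21 18 6; 18 35 -11; 6 -11 57]
S = H·P̄·Hᵀ + R = [714]
K = P̄·Hᵀ·S⁻¹ = [-13/119; -19/357; -86/357]
x' − x̄ = [-78/119, -38/119, -172/119] = K·y
y = (KᵀK)⁻¹·Kᵀ·(x' − x̄) = [6]
z = y + H·x̄ = [6] + [-5] = [1]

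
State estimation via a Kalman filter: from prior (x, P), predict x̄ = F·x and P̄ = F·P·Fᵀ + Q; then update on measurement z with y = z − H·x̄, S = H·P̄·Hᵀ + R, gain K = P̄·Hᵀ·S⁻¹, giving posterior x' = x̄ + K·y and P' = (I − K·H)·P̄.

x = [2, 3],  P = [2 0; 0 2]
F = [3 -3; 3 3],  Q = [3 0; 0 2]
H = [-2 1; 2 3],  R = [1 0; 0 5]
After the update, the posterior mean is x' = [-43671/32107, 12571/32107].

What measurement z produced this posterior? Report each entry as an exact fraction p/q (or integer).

x̄ = F·x = [-3, 15]
P̄ = F·P·Fᵀ + Q = [39 0; 0 38]
S = H·P̄·Hᵀ + R = [195 -42; -42 503]
K = P̄·Hᵀ·S⁻¹ = [-11986/32107 3978/32107; 23902/96321 7942/32107]
x' − x̄ = [52650/32107, -469034/32107] = K·y
y = (KᵀK)⁻¹·Kᵀ·(x' − x̄) = [-18, -41]
z = y + H·x̄ = [-18, -41] + [21, 39] = [3, -2]

z = [3, -2]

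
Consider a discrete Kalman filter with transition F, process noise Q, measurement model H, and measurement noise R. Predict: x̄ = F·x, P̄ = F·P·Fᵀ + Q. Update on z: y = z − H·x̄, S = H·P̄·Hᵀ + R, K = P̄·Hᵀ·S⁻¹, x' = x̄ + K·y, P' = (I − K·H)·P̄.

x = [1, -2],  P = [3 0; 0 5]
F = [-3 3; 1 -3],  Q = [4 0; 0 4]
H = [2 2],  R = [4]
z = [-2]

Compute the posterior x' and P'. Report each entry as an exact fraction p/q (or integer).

x' = [-167/21, 145/21]
P' = [1112/21 -1090/21; -1090/21 1088/21]

x̄ = F·x = [-9, 7]
P̄ = F·P·Fᵀ + Q = [76 -54; -54 52]
y = z − H·x̄ = [2]
S = H·P̄·Hᵀ + R = [84]
K = P̄·Hᵀ·S⁻¹ = [11/21; -1/21]
x' = x̄ + K·y = [-167/21, 145/21]
P' = (I − K·H)·P̄ = [1112/21 -1090/21; -1090/21 1088/21]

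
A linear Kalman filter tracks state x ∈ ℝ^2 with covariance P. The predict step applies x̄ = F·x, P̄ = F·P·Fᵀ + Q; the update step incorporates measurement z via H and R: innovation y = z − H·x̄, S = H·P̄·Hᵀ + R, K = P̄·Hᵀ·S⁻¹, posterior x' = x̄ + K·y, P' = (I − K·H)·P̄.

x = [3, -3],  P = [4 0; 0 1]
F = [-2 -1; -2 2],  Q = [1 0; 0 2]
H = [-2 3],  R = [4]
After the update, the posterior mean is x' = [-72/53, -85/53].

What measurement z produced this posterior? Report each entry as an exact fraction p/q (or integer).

z = [-1]

x̄ = F·x = [-3, -12]
P̄ = F·P·Fᵀ + Q = [18 14; 14 22]
S = H·P̄·Hᵀ + R = [106]
K = P̄·Hᵀ·S⁻¹ = [3/53; 19/53]
x' − x̄ = [87/53, 551/53] = K·y
y = (KᵀK)⁻¹·Kᵀ·(x' − x̄) = [29]
z = y + H·x̄ = [29] + [-30] = [-1]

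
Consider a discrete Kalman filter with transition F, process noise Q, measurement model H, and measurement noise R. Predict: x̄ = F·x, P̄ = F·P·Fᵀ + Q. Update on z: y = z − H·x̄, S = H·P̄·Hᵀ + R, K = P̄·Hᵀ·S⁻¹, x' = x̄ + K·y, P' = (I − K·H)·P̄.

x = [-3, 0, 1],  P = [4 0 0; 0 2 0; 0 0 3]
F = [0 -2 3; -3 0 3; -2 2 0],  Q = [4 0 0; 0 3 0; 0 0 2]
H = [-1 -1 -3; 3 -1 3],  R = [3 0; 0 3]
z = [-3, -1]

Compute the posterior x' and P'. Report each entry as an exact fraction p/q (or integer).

x̄ = F·x = [3, 12, 6]
P̄ = F·P·Fᵀ + Q = [39 27 -8; 27 66 24; -8 24 26]
y = z − H·x̄ = [30, -16]
S = H·P̄·Hᵀ + R = [492 -243; -243 204]
K = P̄·Hᵀ·S⁻¹ = [830/4591 2474/4591; -1391/4591 301/4591; -3962/13773 -898/4591]
x' = x̄ + K·y = [-911/4591, 8546/4591, 2294/4591]
P' = (I − K·H)·P̄ = [50625/4591 45669/4591 -32928/4591; 45669/4591 47304/4591 -29600/4591; -32928/4591 -29600/4591 66490/13773]

x' = [-911/4591, 8546/4591, 2294/4591]
P' = [50625/4591 45669/4591 -32928/4591; 45669/4591 47304/4591 -29600/4591; -32928/4591 -29600/4591 66490/13773]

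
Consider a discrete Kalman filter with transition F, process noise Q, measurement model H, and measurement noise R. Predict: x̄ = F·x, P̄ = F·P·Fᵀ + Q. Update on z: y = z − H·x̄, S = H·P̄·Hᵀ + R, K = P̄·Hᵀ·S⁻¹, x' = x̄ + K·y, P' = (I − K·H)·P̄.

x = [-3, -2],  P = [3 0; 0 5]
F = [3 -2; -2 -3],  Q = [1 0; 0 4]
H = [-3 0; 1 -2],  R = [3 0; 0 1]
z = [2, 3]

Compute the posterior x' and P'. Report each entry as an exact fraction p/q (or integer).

x' = [-22825/33797, -59944/33797]
P' = [11184/33797 5580/33797; 5580/33797 11197/33797]

x̄ = F·x = [-5, 12]
P̄ = F·P·Fᵀ + Q = [48 12; 12 61]
y = z − H·x̄ = [-13, 32]
S = H·P̄·Hᵀ + R = [435 -72; -72 245]
K = P̄·Hᵀ·S⁻¹ = [-11184/33797 24/33797; -5580/33797 -16814/33797]
x' = x̄ + K·y = [-22825/33797, -59944/33797]
P' = (I − K·H)·P̄ = [11184/33797 5580/33797; 5580/33797 11197/33797]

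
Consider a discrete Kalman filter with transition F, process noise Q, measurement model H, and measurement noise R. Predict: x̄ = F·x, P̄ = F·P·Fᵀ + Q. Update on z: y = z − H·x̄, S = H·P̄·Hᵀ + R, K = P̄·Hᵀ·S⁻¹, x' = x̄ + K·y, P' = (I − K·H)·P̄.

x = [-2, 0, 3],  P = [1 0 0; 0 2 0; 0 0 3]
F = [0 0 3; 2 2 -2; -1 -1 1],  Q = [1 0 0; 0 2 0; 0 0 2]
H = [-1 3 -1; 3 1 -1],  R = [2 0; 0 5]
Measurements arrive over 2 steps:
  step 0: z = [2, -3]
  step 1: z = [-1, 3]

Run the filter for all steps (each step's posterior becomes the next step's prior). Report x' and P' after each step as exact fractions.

step 0: x̄ = F·x = [9, -10, 5]
step 0: P̄ = F·P·Fᵀ + Q = [28 -18 9; -18 26 -12; 9 -12 8]
step 0: y = z − H·x̄ = [46, -15]
step 0: S = H·P̄·Hᵀ + R = [470 -112; -112 153]
step 0: K = P̄·Hᵀ·S⁻¹ = [-7539/59366 8299/29683; 7366/29683 2288/29683; -7325/59366 -1323/29683]
step 0: x' = x̄ + K·y = [-30735/29683, 7686/29683, -215/29683]
step 0: P' = (I − K·H)·P̄ = [30113/59366 5596/29683 18541/59366; 5596/29683 12838/29683 18186/29683; 18541/59366 18186/29683 105225/59366]
step 1: x̄ = F·x = [-645/29683, -45668/29683, 22834/29683]
step 1: P̄ = F·P·Fᵀ + Q = [1006391/59366 -150936/29683 75468/29683; -150936/29683 206510/29683 -73572/29683; 75468/29683 -73572/29683 96152/29683]
step 1: y = z − H·x̄ = [129510/29683, 159486/29683]
step 1: S = H·P̄·Hᵀ + R = [8030575/59366 -3716081/59366; -3716081/59366 7537113/59366]
step 1: K = P̄·Hᵀ·S⁻¹ = [-101266959/786950329 218025862/786950329; 192694336/786950329 58936916/786950329; -92526136/786950329 -33782952/786950329]
step 1: x' = x̄ + K·y = [64773549/71540939, -4848172/71540939, 1832258/71540939]
step 1: P' = (I − K·H)·P̄ = [396486592/786950329 146641570/786950329 245972036/786950329; 146641570/786950329 338635186/786950329 483875316/786950329; 245972036/786950329 483875316/786950329 1390706184/786950329]

step 0: x' = [-30735/29683, 7686/29683, -215/29683], P' = [30113/59366 5596/29683 18541/59366; 5596/29683 12838/29683 18186/29683; 18541/59366 18186/29683 105225/59366]
step 1: x' = [64773549/71540939, -4848172/71540939, 1832258/71540939], P' = [396486592/786950329 146641570/786950329 245972036/786950329; 146641570/786950329 338635186/786950329 483875316/786950329; 245972036/786950329 483875316/786950329 1390706184/786950329]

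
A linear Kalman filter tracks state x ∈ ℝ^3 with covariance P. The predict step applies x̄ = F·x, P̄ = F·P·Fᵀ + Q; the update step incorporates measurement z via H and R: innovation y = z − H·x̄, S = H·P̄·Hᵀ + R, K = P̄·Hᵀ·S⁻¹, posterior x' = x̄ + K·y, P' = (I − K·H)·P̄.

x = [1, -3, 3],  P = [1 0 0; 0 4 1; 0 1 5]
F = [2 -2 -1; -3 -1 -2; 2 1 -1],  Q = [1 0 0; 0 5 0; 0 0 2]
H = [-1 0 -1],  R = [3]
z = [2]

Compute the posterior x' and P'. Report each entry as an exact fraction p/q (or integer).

x' = [77/25, -174/25, -49/10]
P' = [238/25 169/25 -38/5; 169/25 922/25 -29/5; -38/5 -29/5 17/2]

x̄ = F·x = [5, -6, -4]
P̄ = F·P·Fᵀ + Q = [30 17 2; 17 42 -1; 2 -1 13]
y = z − H·x̄ = [3]
S = H·P̄·Hᵀ + R = [50]
K = P̄·Hᵀ·S⁻¹ = [-16/25; -8/25; -3/10]
x' = x̄ + K·y = [77/25, -174/25, -49/10]
P' = (I − K·H)·P̄ = [238/25 169/25 -38/5; 169/25 922/25 -29/5; -38/5 -29/5 17/2]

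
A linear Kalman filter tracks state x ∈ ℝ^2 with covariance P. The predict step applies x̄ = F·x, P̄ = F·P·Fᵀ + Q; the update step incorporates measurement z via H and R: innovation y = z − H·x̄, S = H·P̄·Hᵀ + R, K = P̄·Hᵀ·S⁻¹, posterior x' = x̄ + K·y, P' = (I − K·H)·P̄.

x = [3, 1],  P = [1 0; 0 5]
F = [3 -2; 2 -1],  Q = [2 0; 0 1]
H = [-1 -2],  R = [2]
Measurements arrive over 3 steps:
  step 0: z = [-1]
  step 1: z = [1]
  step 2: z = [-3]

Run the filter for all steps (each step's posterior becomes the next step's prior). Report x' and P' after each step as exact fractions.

step 0: x' = [-49/137, 109/137], P' = [278/137 -76/137; -76/137 74/137]
step 1: x' = [-6515/10079, -2103/10079], P' = [18128/10079 -4724/10079; -4724/10079 5163/10079]
step 2: x' = [444221/329014, 254553/329014], P' = [591189/329014 -154351/329014; -154351/329014 168541/329014]

step 0: x̄ = F·x = [7, 5]
step 0: P̄ = F·P·Fᵀ + Q = [31 16; 16 10]
step 0: y = z − H·x̄ = [16]
step 0: S = H·P̄·Hᵀ + R = [137]
step 0: K = P̄·Hᵀ·S⁻¹ = [-63/137; -36/137]
step 0: x' = x̄ + K·y = [-49/137, 109/137]
step 0: P' = (I − K·H)·P̄ = [278/137 -76/137; -76/137 74/137]
step 1: x̄ = F·x = [-365/137, -207/137]
step 1: P̄ = F·P·Fᵀ + Q = [3984/137 2348/137; 2348/137 1627/137]
step 1: y = z − H·x̄ = [-642/137]
step 1: S = H·P̄·Hᵀ + R = [20158/137]
step 1: K = P̄·Hᵀ·S⁻¹ = [-4340/10079; -2801/10079]
step 1: x' = x̄ + K·y = [-6515/10079, -2103/10079]
step 1: P' = (I − K·H)·P̄ = [18128/10079 -4724/10079; -4724/10079 5163/10079]
step 2: x̄ = F·x = [-15339/10079, -10927/10079]
step 2: P̄ = F·P·Fᵀ + Q = [260650/10079 152162/10079; 152162/10079 106650/10079]
step 2: y = z − H·x̄ = [-67430/10079]
step 2: S = H·P̄·Hᵀ + R = [1316056/10079]
step 2: K = P̄·Hᵀ·S⁻¹ = [-282487/658028; -182731/658028]
step 2: x' = x̄ + K·y = [444221/329014, 254553/329014]
step 2: P' = (I − K·H)·P̄ = [591189/329014 -154351/329014; -154351/329014 168541/329014]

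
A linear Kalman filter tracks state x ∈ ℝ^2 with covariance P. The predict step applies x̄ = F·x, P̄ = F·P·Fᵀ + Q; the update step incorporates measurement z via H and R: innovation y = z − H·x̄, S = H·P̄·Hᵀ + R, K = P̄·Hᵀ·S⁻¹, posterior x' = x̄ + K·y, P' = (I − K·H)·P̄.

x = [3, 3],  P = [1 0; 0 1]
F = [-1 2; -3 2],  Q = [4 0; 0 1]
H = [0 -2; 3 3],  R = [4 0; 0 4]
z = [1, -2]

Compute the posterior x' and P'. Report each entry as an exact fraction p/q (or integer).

x̄ = F·x = [3, -3]
P̄ = F·P·Fᵀ + Q = [9 7; 7 14]
y = z − H·x̄ = [-5, -2]
S = H·P̄·Hᵀ + R = [60 -126; -126 337]
K = P̄·Hᵀ·S⁻¹ = [665/2172 93/362; -749/2172 21/362]
x' = x̄ + K·y = [2075/2172, -3023/2172]
P' = (I − K·H)·P̄ = [1037/1086 -665/1086; -665/1086 749/1086]

x' = [2075/2172, -3023/2172]
P' = [1037/1086 -665/1086; -665/1086 749/1086]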